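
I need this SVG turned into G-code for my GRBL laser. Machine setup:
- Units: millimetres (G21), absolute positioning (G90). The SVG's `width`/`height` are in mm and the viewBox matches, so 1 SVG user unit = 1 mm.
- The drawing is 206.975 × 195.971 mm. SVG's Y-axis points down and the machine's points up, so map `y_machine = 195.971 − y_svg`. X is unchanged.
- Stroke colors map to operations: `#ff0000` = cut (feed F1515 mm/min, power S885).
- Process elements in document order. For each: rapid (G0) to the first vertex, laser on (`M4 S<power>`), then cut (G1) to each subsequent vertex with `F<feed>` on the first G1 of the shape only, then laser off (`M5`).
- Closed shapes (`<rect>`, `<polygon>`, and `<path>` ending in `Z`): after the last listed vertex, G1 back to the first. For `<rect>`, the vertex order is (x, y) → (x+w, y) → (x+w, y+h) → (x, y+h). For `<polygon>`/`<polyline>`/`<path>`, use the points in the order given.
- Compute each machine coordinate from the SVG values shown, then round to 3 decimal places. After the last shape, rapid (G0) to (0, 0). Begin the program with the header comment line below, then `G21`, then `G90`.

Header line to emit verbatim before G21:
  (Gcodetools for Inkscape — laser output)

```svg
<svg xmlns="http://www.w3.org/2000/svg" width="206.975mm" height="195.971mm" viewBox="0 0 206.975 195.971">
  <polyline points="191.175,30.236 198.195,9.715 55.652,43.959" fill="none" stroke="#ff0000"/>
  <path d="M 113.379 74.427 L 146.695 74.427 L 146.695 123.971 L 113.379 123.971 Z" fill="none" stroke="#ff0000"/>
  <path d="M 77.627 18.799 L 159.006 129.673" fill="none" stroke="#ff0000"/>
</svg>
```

(Gcodetools for Inkscape — laser output)
G21
G90
G0 X191.175 Y165.735
M4 S885
G1 X198.195 Y186.256 F1515
G1 X55.652 Y152.012
M5
G0 X113.379 Y121.544
M4 S885
G1 X146.695 Y121.544 F1515
G1 X146.695 Y72.000
G1 X113.379 Y72.000
G1 X113.379 Y121.544
M5
G0 X77.627 Y177.172
M4 S885
G1 X159.006 Y66.298 F1515
M5
G0 X0.000 Y0.000

1 u = 1 mm; y_m = 195.971 − y.

[1] `<polyline>` open polyline, #ff0000→cut S885 F1515: (191.175,165.735) → (198.195,186.256) → (55.652,152.012)

[2] `<path>` rectangle, #ff0000→cut S885 F1515: (113.379,121.544) → (146.695,121.544) → (146.695,72.000) → (113.379,72.000) → (113.379,121.544) (closed)

[3] `<path>` line segment, #ff0000→cut S885 F1515: (77.627,177.172) → (159.006,66.298)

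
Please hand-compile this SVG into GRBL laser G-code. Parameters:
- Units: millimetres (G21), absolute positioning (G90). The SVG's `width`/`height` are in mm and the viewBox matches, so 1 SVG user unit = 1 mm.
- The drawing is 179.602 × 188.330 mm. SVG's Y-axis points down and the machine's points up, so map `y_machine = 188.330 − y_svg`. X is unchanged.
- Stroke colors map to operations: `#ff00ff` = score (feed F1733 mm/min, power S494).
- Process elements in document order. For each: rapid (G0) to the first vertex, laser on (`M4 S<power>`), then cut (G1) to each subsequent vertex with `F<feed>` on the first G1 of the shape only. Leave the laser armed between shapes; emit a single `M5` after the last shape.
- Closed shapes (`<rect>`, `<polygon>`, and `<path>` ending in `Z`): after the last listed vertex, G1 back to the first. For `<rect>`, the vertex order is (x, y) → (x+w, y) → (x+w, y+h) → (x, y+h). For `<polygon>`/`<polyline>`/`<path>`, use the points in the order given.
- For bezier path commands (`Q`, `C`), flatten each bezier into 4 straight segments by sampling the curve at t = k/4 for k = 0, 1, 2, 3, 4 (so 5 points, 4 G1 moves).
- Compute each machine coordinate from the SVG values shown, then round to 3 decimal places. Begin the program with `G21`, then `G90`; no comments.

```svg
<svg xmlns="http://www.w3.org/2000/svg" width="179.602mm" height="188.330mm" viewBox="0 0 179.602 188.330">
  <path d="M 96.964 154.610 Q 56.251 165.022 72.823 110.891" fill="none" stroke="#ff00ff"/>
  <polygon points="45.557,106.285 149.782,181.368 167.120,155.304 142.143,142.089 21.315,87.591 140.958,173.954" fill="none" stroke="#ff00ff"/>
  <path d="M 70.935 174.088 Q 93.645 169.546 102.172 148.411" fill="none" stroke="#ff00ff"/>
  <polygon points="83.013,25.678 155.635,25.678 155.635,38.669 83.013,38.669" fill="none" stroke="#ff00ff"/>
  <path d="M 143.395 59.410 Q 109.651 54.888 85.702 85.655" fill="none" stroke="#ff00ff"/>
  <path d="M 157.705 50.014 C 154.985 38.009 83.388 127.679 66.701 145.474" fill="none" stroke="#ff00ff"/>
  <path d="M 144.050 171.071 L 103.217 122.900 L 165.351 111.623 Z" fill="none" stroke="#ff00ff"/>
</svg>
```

viewBox `0 0 179.602 188.330` with mm width/height → 1 unit = 1 mm. Flip: y_m = 188.330 − y_svg.

**Shape 1** — `<path>` quadratic bezier, stroke `#ff00ff` → score (S494, F1733). Control points (SVG): P0=(96.964,154.610), P1=(56.251,165.022), P2=(72.823,110.891); sampled at t=k/4. Machine vertices: (96.964,33.720) → (80.188,32.548) → (70.572,39.444) → (68.117,54.407) → (72.823,77.439). Open path.

**Shape 2** — `<polygon>` closed polygon, stroke `#ff00ff` → score (S494, F1733). Machine vertices: (45.557,82.045) → (149.782,6.962) → (167.120,33.026) → (142.143,46.241) → (21.315,100.739) → (140.958,14.376) → (45.557,82.045). Closed: final G1 returns to the first vertex.

**Shape 3** — `<path>` quadratic bezier, stroke `#ff00ff` → score (S494, F1733). Control points (SVG): P0=(70.935,174.088), P1=(93.645,169.546), P2=(102.172,148.411); sampled at t=k/4. Machine vertices: (70.935,14.242) → (81.404,17.550) → (90.099,22.932) → (97.022,30.389) → (102.172,39.919). Open path.

**Shape 4** — `<polygon>` rectangle, stroke `#ff00ff` → score (S494, F1733). Machine vertices: (83.013,162.652) → (155.635,162.652) → (155.635,149.661) → (83.013,149.661) → (83.013,162.652). Closed: final G1 returns to the first vertex.

**Shape 5** — `<path>` quadratic bezier, stroke `#ff00ff` → score (S494, F1733). Control points (SVG): P0=(143.395,59.410), P1=(109.651,54.888), P2=(85.702,85.655); sampled at t=k/4. Machine vertices: (143.395,128.920) → (127.135,128.975) → (112.100,124.620) → (98.289,115.853) → (85.702,102.675). Open path.

**Shape 6** — `<path>` cubic bezier, stroke `#ff00ff` → score (S494, F1733). Control points (SVG): P0=(157.705,50.014), P1=(154.985,38.009), P2=(83.388,127.679), P3=(66.701,145.474); sampled at t=k/4. Machine vertices: (157.705,138.316) → (144.685,130.967) → (117.441,101.761) → (87.578,66.967) → (66.701,42.856). Open path.

**Shape 7** — `<path>` regular polygon, stroke `#ff00ff` → score (S494, F1733). Machine vertices: (144.050,17.259) → (103.217,65.430) → (165.351,76.707) → (144.050,17.259). Closed: final G1 returns to the first vertex.

G21
G90
G0 X96.964 Y33.720
M4 S494
G1 X80.188 Y32.548 F1733
G1 X70.572 Y39.444
G1 X68.117 Y54.407
G1 X72.823 Y77.439
G0 X45.557 Y82.045
M4 S494
G1 X149.782 Y6.962 F1733
G1 X167.120 Y33.026
G1 X142.143 Y46.241
G1 X21.315 Y100.739
G1 X140.958 Y14.376
G1 X45.557 Y82.045
G0 X70.935 Y14.242
M4 S494
G1 X81.404 Y17.550 F1733
G1 X90.099 Y22.932
G1 X97.022 Y30.389
G1 X102.172 Y39.919
G0 X83.013 Y162.652
M4 S494
G1 X155.635 Y162.652 F1733
G1 X155.635 Y149.661
G1 X83.013 Y149.661
G1 X83.013 Y162.652
G0 X143.395 Y128.920
M4 S494
G1 X127.135 Y128.975 F1733
G1 X112.100 Y124.620
G1 X98.289 Y115.853
G1 X85.702 Y102.675
G0 X157.705 Y138.316
M4 S494
G1 X144.685 Y130.967 F1733
G1 X117.441 Y101.761
G1 X87.578 Y66.967
G1 X66.701 Y42.856
G0 X144.050 Y17.259
M4 S494
G1 X103.217 Y65.430 F1733
G1 X165.351 Y76.707
G1 X144.050 Y17.259
M5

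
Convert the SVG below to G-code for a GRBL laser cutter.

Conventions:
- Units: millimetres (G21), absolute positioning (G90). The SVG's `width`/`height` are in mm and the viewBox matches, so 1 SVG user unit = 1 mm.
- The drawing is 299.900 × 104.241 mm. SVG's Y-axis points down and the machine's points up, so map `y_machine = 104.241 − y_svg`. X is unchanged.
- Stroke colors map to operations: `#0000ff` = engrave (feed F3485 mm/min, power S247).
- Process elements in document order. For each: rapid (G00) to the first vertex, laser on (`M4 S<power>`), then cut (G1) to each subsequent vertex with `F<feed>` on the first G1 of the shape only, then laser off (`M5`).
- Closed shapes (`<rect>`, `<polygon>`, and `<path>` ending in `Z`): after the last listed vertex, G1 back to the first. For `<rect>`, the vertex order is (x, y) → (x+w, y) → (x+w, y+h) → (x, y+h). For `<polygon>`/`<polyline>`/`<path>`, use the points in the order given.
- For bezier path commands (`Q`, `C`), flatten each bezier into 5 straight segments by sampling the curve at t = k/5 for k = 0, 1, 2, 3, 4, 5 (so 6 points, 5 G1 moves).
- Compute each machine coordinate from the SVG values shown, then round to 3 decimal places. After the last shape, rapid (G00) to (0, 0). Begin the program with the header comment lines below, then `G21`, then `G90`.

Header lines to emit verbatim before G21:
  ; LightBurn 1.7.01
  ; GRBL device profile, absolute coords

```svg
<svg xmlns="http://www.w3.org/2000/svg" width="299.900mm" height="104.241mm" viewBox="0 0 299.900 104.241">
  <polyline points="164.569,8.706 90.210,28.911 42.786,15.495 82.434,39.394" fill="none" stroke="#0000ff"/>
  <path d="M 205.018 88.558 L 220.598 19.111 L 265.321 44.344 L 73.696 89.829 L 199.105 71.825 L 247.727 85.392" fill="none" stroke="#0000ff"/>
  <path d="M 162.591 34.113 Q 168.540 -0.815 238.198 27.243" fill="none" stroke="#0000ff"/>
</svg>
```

; LightBurn 1.7.01
; GRBL device profile, absolute coords
G21
G90
G00 X164.569 Y95.535
M4 S247
G1 X90.210 Y75.330 F3485
G1 X42.786 Y88.746
G1 X82.434 Y64.847
M5
G00 X205.018 Y15.683
M4 S247
G1 X220.598 Y85.130 F3485
G1 X265.321 Y59.897
G1 X73.696 Y14.412
G1 X199.105 Y32.416
G1 X247.727 Y18.849
M5
G00 X162.591 Y70.128
M4 S247
G1 X167.519 Y81.580 F3485
G1 X177.544 Y87.993
G1 X192.665 Y89.367
G1 X212.883 Y85.702
G1 X238.198 Y76.998
M5
G00 X0.000 Y0.000

1 u = 1 mm; y_m = 104.241 − y.

[1] `<polyline>` open polyline, #0000ff→engrave S247 F3485: (164.569,95.535) → (90.210,75.330) → (42.786,88.746) → (82.434,64.847)

[2] `<path>` open polyline, #0000ff→engrave S247 F3485: (205.018,15.683) → (220.598,85.130) → (265.321,59.897) → (73.696,14.412) → (199.105,32.416) → (247.727,18.849)

[3] `<path>` quadratic bezier, #0000ff→engrave S247 F3485: (162.591,70.128) → (167.519,81.580) → (177.544,87.993) → (192.665,89.367) → (212.883,85.702) → (238.198,76.998)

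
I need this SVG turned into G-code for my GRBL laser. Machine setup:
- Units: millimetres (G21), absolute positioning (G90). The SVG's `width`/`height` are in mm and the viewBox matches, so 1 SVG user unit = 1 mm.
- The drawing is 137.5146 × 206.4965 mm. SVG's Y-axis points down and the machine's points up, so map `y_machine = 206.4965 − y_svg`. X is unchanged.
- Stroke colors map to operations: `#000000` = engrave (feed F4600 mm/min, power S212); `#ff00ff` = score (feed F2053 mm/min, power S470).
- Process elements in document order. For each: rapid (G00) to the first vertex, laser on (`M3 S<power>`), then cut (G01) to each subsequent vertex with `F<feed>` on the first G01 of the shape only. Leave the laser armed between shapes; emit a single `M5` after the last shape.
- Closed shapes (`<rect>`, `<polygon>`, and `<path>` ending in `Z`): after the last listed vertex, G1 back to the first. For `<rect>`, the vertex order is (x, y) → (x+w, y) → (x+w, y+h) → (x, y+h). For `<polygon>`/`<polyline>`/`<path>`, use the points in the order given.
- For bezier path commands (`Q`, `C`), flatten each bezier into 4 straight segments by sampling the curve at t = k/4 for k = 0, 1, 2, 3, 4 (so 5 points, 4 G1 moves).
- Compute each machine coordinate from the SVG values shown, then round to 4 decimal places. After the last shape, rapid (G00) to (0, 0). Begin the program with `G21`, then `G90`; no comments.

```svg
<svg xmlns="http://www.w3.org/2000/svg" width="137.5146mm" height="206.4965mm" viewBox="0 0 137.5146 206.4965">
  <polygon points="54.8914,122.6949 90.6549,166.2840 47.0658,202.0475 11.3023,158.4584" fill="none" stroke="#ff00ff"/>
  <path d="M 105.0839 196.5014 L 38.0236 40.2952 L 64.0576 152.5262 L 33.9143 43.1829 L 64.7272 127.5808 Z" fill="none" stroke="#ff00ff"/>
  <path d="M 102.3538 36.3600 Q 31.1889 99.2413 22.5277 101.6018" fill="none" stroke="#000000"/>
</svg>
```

G21
G90
G00 X54.8914 Y83.8016
M3 S470
G01 X90.6549 Y40.2125 F2053
G01 X47.0658 Y4.4490
G01 X11.3023 Y48.0381
G01 X54.8914 Y83.8016
G00 X105.0839 Y9.9951
M3 S470
G01 X38.0236 Y166.2013 F2053
G01 X64.0576 Y53.9703
G01 X33.9143 Y163.3136
G01 X64.7272 Y78.9157
G01 X105.0839 Y9.9951
G00 X102.3538 Y170.1365
M3 S212
G01 X70.6778 Y142.4784 F4600
G01 X46.8148 Y122.3854
G01 X30.7648 Y109.8575
G01 X22.5277 Y104.8947
M5
G00 X0.0000 Y0.0000

1 u = 1 mm; y_m = 206.4965 − y.

[1] `<polygon>` regular polygon, #ff00ff→score S470 F2053: (54.8914,83.8016) → (90.6549,40.2125) → (47.0658,4.4490) → (11.3023,48.0381) → (54.8914,83.8016) (closed)

[2] `<path>` closed polygon, #ff00ff→score S470 F2053: (105.0839,9.9951) → (38.0236,166.2013) → (64.0576,53.9703) → (33.9143,163.3136) → (64.7272,78.9157) → (105.0839,9.9951) (closed)

[3] `<path>` quadratic bezier, #000000→engrave S212 F4600: (102.3538,170.1365) → (70.6778,142.4784) → (46.8148,122.3854) → (30.7648,109.8575) → (22.5277,104.8947)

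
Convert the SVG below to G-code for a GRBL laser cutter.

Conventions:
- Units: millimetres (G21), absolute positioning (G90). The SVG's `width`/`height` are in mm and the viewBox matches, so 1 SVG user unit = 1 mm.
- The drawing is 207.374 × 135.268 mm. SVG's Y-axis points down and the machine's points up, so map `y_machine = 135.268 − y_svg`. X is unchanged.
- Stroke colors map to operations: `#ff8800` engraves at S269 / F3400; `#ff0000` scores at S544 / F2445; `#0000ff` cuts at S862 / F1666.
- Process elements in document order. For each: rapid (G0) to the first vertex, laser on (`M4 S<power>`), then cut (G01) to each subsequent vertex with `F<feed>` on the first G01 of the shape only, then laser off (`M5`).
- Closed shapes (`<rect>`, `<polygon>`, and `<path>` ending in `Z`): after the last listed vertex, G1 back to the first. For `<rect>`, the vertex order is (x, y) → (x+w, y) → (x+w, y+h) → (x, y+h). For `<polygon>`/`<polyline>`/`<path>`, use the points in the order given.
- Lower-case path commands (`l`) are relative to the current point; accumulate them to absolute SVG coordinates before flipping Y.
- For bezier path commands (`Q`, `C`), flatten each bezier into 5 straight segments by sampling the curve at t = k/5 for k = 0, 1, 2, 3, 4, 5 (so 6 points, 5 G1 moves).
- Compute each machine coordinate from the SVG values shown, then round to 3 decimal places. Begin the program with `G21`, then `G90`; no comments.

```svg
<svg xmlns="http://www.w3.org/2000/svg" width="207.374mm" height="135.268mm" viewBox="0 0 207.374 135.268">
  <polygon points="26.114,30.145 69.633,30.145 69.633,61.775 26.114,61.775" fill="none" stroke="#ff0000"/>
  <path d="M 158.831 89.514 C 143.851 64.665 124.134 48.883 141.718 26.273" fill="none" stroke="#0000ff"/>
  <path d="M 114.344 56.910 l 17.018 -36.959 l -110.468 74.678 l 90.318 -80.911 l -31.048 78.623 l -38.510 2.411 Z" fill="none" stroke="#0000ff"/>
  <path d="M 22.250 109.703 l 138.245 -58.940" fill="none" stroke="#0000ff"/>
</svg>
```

G21
G90
G0 X26.114 Y105.123
M4 S544
G01 X69.633 Y105.123 F2445
G01 X69.633 Y73.493
G01 X26.114 Y73.493
G01 X26.114 Y105.123
M5
G0 X158.831 Y45.754
M4 S862
G01 X149.611 Y59.703 F1666
G01 X141.272 Y72.238
G01 X135.831 Y84.123
G01 X135.307 Y96.121
G01 X141.718 Y108.995
M5
G0 X114.344 Y78.358
M4 S862
G01 X131.362 Y115.317 F1666
G01 X20.894 Y40.639
G01 X111.212 Y121.550
G01 X80.164 Y42.927
G01 X41.654 Y40.516
G01 X114.344 Y78.358
M5
G0 X22.250 Y25.565
M4 S862
G01 X160.495 Y84.505 F1666
M5

1 u = 1 mm; y_m = 135.268 − y.

[1] `<polygon>` rectangle, #ff0000→score S544 F2445: (26.114,105.123) → (69.633,105.123) → (69.633,73.493) → (26.114,73.493) → (26.114,105.123) (closed)

[2] `<path>` cubic bezier, #0000ff→cut S862 F1666: (158.831,45.754) → (149.611,59.703) → (141.272,72.238) → (135.831,84.123) → (135.307,96.121) → (141.718,108.995)

[3] `<path>` closed polygon, #0000ff→cut S862 F1666: (114.344,78.358) → (131.362,115.317) → (20.894,40.639) → (111.212,121.550) → (80.164,42.927) → (41.654,40.516) → (114.344,78.358) (closed)

[4] `<path>` line segment, #0000ff→cut S862 F1666: (22.250,25.565) → (160.495,84.505)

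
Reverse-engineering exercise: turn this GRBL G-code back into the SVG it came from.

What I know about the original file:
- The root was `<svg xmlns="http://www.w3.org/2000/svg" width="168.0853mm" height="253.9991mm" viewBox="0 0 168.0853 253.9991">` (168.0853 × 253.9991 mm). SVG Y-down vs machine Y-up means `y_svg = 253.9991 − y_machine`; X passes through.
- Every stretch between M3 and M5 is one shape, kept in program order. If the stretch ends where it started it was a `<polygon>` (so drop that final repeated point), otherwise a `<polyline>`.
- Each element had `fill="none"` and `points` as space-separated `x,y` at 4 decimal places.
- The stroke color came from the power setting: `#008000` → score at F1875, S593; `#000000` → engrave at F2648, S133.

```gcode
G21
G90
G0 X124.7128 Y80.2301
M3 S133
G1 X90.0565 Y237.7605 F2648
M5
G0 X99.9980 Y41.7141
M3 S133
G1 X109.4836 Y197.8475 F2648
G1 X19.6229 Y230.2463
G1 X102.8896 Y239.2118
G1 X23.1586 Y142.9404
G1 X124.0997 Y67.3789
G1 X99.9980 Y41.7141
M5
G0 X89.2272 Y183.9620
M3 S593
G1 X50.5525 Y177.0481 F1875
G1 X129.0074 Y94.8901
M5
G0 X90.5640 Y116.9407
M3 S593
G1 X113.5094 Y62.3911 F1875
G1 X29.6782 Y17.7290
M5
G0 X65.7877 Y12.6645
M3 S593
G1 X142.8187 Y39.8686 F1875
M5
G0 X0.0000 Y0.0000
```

<svg xmlns="http://www.w3.org/2000/svg" width="168.0853mm" height="253.9991mm" viewBox="0 0 168.0853 253.9991">
  <polyline points="124.7128,173.7690 90.0565,16.2386" fill="none" stroke="#000000"/>
  <polygon points="99.9980,212.2850 109.4836,56.1516 19.6229,23.7528 102.8896,14.7873 23.1586,111.0587 124.0997,186.6202" fill="none" stroke="#000000"/>
  <polyline points="89.2272,70.0371 50.5525,76.9510 129.0074,159.1090" fill="none" stroke="#008000"/>
  <polyline points="90.5640,137.0584 113.5094,191.6080 29.6782,236.2701" fill="none" stroke="#008000"/>
  <polyline points="65.7877,241.3346 142.8187,214.1305" fill="none" stroke="#008000"/>
</svg>

Machine Y-up, SVG Y-down with viewBox height 253.9991, so y_svg = 253.9991 − y_machine; X carries over.

Run 1: the run's S133 means `#000000` (engrave). The run is open, so emit a `<polyline>` with points (Y-flipped): 124.7128,173.7690 90.0565,16.2386.

Run 2: power S133 maps to stroke `#000000` (engrave). The run returns to its start, so emit a `<polygon>` with points (Y-flipped): 99.9980,212.2850 109.4836,56.1516 19.6229,23.7528 102.8896,14.7873 23.1586,111.0587 124.0997,186.6202.

Run 3: power S593 maps to stroke `#008000` (score). The run is open, so emit a `<polyline>` with points (Y-flipped): 89.2272,70.0371 50.5525,76.9510 129.0074,159.1090.

Run 4: the run's S593 means `#008000` (score). The run is open, so emit a `<polyline>` with points (Y-flipped): 90.5640,137.0584 113.5094,191.6080 29.6782,236.2701.

Run 5: power S593 maps to stroke `#008000` (score). The run is open, so emit a `<polyline>` with points (Y-flipped): 65.7877,241.3346 142.8187,214.1305.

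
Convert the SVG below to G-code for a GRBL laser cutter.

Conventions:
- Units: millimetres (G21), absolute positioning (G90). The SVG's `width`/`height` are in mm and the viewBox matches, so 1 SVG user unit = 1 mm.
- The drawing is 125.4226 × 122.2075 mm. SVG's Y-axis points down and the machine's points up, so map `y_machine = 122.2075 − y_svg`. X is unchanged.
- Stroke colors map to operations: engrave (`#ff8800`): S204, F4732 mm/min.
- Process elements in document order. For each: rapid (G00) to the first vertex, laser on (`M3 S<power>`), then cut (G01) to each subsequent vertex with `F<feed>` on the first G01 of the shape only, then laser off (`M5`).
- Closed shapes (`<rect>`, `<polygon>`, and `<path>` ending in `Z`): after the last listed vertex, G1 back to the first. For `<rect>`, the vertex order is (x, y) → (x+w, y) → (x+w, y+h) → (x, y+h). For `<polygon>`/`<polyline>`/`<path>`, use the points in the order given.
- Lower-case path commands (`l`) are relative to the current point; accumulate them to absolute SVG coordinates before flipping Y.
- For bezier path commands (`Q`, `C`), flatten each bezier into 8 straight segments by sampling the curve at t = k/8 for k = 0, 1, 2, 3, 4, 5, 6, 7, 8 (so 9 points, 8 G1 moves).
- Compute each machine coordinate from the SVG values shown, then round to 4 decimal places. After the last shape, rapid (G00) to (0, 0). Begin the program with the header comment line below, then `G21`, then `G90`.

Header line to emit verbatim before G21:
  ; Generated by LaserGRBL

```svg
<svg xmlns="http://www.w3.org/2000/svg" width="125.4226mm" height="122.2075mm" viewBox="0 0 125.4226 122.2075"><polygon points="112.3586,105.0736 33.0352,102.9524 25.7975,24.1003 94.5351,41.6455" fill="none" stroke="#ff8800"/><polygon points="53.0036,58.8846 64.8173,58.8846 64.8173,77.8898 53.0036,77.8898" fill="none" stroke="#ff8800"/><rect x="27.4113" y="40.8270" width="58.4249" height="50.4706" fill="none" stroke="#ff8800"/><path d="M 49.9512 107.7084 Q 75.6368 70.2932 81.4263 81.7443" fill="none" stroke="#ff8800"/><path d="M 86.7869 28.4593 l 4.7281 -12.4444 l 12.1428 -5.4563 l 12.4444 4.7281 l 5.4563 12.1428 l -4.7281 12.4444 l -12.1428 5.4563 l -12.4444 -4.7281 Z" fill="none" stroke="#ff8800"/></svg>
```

Since the viewBox matches the mm dimensions, user units are millimetres directly. The only transform is the Y-flip y_m = 122.2075 − y_svg.

Shape 1 is a closed polygon drawn with `<polygon>`. Its stroke #ff8800 means engrave at S204, F4732. After flipping Y the toolpath is (112.3586,17.1339) → (33.0352,19.2551) → (25.7975,98.1072) → (94.5351,80.5620) → (112.3586,17.1339), returning to the start.

Shape 2 is a rectangle drawn with `<polygon>`. Its stroke #ff8800 means engrave at S204, F4732. After flipping Y the toolpath is (53.0036,63.3229) → (64.8173,63.3229) → (64.8173,44.3177) → (53.0036,44.3177) → (53.0036,63.3229), returning to the start.

Shape 3 is a rectangle drawn with `<rect>`. Its stroke #ff8800 means engrave at S204, F4732. After flipping Y the toolpath is (27.4113,81.3805) → (85.8362,81.3805) → (85.8362,30.9099) → (27.4113,30.9099) → (27.4113,81.3805), returning to the start.

Shape 4 is a quadratic bezier drawn with `<path>`. Its stroke #ff8800 means engrave at S204, F4732. After flipping Y the toolpath is (49.9512,14.4991) → (56.0617,23.0894) → (61.5505,30.1526) → (66.4175,35.6887) → (70.6628,39.6977) → (74.2863,42.1797) → (77.2880,43.1346) → (79.6680,42.5624) → (81.4263,40.4632).

Shape 5 is a regular polygon drawn with `<path>`. Its stroke #ff8800 means engrave at S204, F4732. After flipping Y the toolpath is (86.7869,93.7482) → (91.5150,106.1926) → (103.6578,111.6489) → (116.1022,106.9208) → (121.5585,94.7780) → (116.8304,82.3336) → (104.6876,76.8773) → (92.2432,81.6054) → (86.7869,93.7482), returning to the start.

; Generated by LaserGRBL
G21
G90
G00 X112.3586 Y17.1339
M3 S204
G01 X33.0352 Y19.2551 F4732
G01 X25.7975 Y98.1072
G01 X94.5351 Y80.5620
G01 X112.3586 Y17.1339
M5
G00 X53.0036 Y63.3229
M3 S204
G01 X64.8173 Y63.3229 F4732
G01 X64.8173 Y44.3177
G01 X53.0036 Y44.3177
G01 X53.0036 Y63.3229
M5
G00 X27.4113 Y81.3805
M3 S204
G01 X85.8362 Y81.3805 F4732
G01 X85.8362 Y30.9099
G01 X27.4113 Y30.9099
G01 X27.4113 Y81.3805
M5
G00 X49.9512 Y14.4991
M3 S204
G01 X56.0617 Y23.0894 F4732
G01 X61.5505 Y30.1526
G01 X66.4175 Y35.6887
G01 X70.6628 Y39.6977
G01 X74.2863 Y42.1797
G01 X77.2880 Y43.1346
G01 X79.6680 Y42.5624
G01 X81.4263 Y40.4632
M5
G00 X86.7869 Y93.7482
M3 S204
G01 X91.5150 Y106.1926 F4732
G01 X103.6578 Y111.6489
G01 X116.1022 Y106.9208
G01 X121.5585 Y94.7780
G01 X116.8304 Y82.3336
G01 X104.6876 Y76.8773
G01 X92.2432 Y81.6054
G01 X86.7869 Y93.7482
M5
G00 X0.0000 Y0.0000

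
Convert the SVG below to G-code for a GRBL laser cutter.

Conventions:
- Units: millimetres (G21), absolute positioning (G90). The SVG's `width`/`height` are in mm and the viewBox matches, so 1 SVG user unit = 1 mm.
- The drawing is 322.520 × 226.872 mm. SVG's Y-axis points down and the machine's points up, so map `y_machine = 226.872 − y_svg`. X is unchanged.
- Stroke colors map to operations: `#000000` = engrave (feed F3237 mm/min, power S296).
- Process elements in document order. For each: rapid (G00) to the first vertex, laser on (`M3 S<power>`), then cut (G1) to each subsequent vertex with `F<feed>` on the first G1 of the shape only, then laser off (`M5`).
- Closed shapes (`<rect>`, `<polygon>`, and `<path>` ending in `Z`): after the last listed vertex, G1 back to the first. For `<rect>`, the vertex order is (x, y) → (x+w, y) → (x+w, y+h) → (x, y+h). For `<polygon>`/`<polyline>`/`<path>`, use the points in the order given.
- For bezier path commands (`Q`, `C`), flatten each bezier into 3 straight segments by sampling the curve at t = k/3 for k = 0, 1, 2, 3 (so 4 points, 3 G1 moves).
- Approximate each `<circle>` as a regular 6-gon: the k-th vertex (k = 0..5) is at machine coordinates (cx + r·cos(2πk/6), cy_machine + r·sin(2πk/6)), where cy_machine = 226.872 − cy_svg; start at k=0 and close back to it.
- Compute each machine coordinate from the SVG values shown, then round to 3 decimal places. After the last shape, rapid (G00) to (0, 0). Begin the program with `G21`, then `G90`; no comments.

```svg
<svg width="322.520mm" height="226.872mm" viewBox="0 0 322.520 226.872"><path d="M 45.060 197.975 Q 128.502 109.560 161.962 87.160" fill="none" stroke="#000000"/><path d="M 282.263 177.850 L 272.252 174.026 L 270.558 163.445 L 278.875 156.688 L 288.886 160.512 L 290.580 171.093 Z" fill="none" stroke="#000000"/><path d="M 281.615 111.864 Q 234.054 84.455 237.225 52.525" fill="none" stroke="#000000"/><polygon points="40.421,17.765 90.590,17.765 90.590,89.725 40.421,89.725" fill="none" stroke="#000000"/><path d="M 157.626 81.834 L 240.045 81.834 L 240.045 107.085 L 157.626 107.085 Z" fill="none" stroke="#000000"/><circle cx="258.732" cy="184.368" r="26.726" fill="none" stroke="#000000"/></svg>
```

G21
G90
G00 X45.060 Y28.897
M3 S296
G1 X95.134 Y80.505 F3237
G1 X134.102 Y117.444
G1 X161.962 Y139.712
M5
G00 X282.263 Y49.022
M3 S296
G1 X272.252 Y52.846 F3237
G1 X270.558 Y63.427
G1 X278.875 Y70.184
G1 X288.886 Y66.360
G1 X290.580 Y55.779
G1 X282.263 Y49.022
M5
G00 X281.615 Y115.008
M3 S296
G1 X255.545 Y133.783 F3237
G1 X240.748 Y153.563
G1 X237.225 Y174.347
M5
G00 X40.421 Y209.107
M3 S296
G1 X90.590 Y209.107 F3237
G1 X90.590 Y137.147
G1 X40.421 Y137.147
G1 X40.421 Y209.107
M5
G00 X157.626 Y145.038
M3 S296
G1 X240.045 Y145.038 F3237
G1 X240.045 Y119.787
G1 X157.626 Y119.787
G1 X157.626 Y145.038
M5
G00 X285.458 Y42.504
M3 S296
G1 X272.095 Y65.649 F3237
G1 X245.369 Y65.649
G1 X232.006 Y42.504
G1 X245.369 Y19.359
G1 X272.095 Y19.359
G1 X285.458 Y42.504
M5
G00 X0.000 Y0.000

viewBox `0 0 322.520 226.872` with mm width/height → 1 unit = 1 mm. Flip: y_m = 226.872 − y_svg.

**Shape 1** — `<path>` quadratic bezier, stroke `#000000` → engrave (S296, F3237). Control points (SVG): P0=(45.060,197.975), P1=(128.502,109.560), P2=(161.962,87.160); sampled at t=k/3. Machine vertices: (45.060,28.897) → (95.134,80.505) → (134.102,117.444) → (161.962,139.712). Open path.

**Shape 2** — `<path>` regular polygon, stroke `#000000` → engrave (S296, F3237). Machine vertices: (282.263,49.022) → (272.252,52.846) → (270.558,63.427) → (278.875,70.184) → (288.886,66.360) → (290.580,55.779) → (282.263,49.022). Closed: final G1 returns to the first vertex.

**Shape 3** — `<path>` quadratic bezier, stroke `#000000` → engrave (S296, F3237). Control points (SVG): P0=(281.615,111.864), P1=(234.054,84.455), P2=(237.225,52.525); sampled at t=k/3. Machine vertices: (281.615,115.008) → (255.545,133.783) → (240.748,153.563) → (237.225,174.347). Open path.

**Shape 4** — `<polygon>` rectangle, stroke `#000000` → engrave (S296, F3237). Machine vertices: (40.421,209.107) → (90.590,209.107) → (90.590,137.147) → (40.421,137.147) → (40.421,209.107). Closed: final G1 returns to the first vertex.

**Shape 5** — `<path>` rectangle, stroke `#000000` → engrave (S296, F3237). Machine vertices: (157.626,145.038) → (240.045,145.038) → (240.045,119.787) → (157.626,119.787) → (157.626,145.038). Closed: final G1 returns to the first vertex.

**Shape 6** — `<circle>` circle, stroke `#000000` → engrave (S296, F3237). Machine vertices: (285.458,42.504) → (272.095,65.649) → (245.369,65.649) → (232.006,42.504) → (245.369,19.359) → (272.095,19.359) → (285.458,42.504). Closed: final G1 returns to the first vertex.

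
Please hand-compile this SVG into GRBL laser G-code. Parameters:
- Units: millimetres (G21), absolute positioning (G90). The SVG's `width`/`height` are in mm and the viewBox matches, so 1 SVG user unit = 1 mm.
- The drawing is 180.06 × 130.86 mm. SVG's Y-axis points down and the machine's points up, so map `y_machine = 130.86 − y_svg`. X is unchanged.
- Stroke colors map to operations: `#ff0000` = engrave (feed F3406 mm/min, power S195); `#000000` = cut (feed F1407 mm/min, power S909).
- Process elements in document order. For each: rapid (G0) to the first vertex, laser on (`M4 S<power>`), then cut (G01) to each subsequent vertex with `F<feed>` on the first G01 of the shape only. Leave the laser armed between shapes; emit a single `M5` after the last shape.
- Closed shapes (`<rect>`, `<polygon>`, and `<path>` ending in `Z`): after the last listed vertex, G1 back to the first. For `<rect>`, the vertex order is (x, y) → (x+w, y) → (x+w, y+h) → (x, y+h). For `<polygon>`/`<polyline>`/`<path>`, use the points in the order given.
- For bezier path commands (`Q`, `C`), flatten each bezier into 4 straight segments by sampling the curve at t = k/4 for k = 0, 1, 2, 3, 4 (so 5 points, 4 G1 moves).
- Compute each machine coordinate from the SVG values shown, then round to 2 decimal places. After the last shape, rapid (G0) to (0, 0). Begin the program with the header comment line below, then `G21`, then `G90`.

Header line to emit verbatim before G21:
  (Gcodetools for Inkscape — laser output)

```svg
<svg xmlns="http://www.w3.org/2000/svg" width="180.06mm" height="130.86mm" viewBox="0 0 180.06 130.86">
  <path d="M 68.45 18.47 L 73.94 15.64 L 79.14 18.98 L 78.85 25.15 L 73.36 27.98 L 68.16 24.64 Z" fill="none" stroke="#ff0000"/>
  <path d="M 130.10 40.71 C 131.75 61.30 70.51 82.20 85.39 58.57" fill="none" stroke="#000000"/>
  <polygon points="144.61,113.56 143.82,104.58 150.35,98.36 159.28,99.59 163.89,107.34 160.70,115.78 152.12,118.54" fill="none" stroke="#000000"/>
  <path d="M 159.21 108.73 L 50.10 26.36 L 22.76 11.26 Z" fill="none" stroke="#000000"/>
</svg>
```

1 u = 1 mm; y_m = 130.86 − y.

[1] `<path>` regular polygon, #ff0000→engrave S195 F3406: (68.45,112.39) → (73.94,115.22) → (79.14,111.88) → (78.85,105.71) → (73.36,102.88) → (68.16,106.22) → (68.45,112.39) (closed)

[2] `<path>` cubic bezier, #000000→cut S909 F1407: (130.10,90.15) → (121.72,75.35) → (102.78,64.64) → (86.33,62.22) → (85.39,72.29)

[3] `<polygon>` regular polygon, #000000→cut S909 F1407: (144.61,17.30) → (143.82,26.28) → (150.35,32.50) → (159.28,31.27) → (163.89,23.52) → (160.70,15.08) → (152.12,12.32) → (144.61,17.30) (closed)

[4] `<path>` closed polygon, #000000→cut S909 F1407: (159.21,22.13) → (50.10,104.50) → (22.76,119.60) → (159.21,22.13) (closed)

(Gcodetools for Inkscape — laser output)
G21
G90
G0 X68.45 Y112.39
M4 S195
G01 X73.94 Y115.22 F3406
G01 X79.14 Y111.88
G01 X78.85 Y105.71
G01 X73.36 Y102.88
G01 X68.16 Y106.22
G01 X68.45 Y112.39
G0 X130.10 Y90.15
M4 S909
G01 X121.72 Y75.35 F1407
G01 X102.78 Y64.64
G01 X86.33 Y62.22
G01 X85.39 Y72.29
G0 X144.61 Y17.30
M4 S909
G01 X143.82 Y26.28 F1407
G01 X150.35 Y32.50
G01 X159.28 Y31.27
G01 X163.89 Y23.52
G01 X160.70 Y15.08
G01 X152.12 Y12.32
G01 X144.61 Y17.30
G0 X159.21 Y22.13
M4 S909
G01 X50.10 Y104.50 F1407
G01 X22.76 Y119.60
G01 X159.21 Y22.13
M5
G0 X0.00 Y0.00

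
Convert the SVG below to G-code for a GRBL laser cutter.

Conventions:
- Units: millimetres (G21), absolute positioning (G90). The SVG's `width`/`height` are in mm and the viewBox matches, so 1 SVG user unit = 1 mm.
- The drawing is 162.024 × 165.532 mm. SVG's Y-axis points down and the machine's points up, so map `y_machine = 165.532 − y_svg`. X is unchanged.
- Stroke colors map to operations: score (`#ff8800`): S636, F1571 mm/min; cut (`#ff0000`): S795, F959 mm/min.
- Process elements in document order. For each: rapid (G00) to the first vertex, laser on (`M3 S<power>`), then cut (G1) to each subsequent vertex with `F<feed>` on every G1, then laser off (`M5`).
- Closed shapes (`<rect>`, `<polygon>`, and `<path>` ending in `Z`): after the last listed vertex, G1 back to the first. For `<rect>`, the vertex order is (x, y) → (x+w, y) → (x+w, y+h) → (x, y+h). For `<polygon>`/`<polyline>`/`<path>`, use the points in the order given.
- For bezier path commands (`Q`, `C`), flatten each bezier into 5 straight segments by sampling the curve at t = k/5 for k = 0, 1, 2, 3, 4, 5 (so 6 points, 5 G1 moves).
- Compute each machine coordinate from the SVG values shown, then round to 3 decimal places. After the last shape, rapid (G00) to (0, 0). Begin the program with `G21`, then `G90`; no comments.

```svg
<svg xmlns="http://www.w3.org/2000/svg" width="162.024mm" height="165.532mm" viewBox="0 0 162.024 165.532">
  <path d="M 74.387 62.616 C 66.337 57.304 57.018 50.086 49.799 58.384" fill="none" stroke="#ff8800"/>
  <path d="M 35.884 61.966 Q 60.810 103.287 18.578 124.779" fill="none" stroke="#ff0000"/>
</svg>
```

1 u = 1 mm; y_m = 165.532 − y.

[1] `<path>` cubic bezier, #ff8800→score S636 F1571: (74.387,102.916) → (69.432,106.193) → (64.333,109.090) → (59.254,110.773) → (54.355,110.404) → (49.799,107.148)

[2] `<path>` quadratic bezier, #ff0000→cut S795 F959: (35.884,103.566) → (43.168,87.831) → (45.080,73.682) → (41.618,61.119) → (32.784,50.143) → (18.578,40.753)

G21
G90
G00 X74.387 Y102.916
M3 S636
G1 X69.432 Y106.193 F1571
G1 X64.333 Y109.090 F1571
G1 X59.254 Y110.773 F1571
G1 X54.355 Y110.404 F1571
G1 X49.799 Y107.148 F1571
M5
G00 X35.884 Y103.566
M3 S795
G1 X43.168 Y87.831 F959
G1 X45.080 Y73.682 F959
G1 X41.618 Y61.119 F959
G1 X32.784 Y50.143 F959
G1 X18.578 Y40.753 F959
M5
G00 X0.000 Y0.000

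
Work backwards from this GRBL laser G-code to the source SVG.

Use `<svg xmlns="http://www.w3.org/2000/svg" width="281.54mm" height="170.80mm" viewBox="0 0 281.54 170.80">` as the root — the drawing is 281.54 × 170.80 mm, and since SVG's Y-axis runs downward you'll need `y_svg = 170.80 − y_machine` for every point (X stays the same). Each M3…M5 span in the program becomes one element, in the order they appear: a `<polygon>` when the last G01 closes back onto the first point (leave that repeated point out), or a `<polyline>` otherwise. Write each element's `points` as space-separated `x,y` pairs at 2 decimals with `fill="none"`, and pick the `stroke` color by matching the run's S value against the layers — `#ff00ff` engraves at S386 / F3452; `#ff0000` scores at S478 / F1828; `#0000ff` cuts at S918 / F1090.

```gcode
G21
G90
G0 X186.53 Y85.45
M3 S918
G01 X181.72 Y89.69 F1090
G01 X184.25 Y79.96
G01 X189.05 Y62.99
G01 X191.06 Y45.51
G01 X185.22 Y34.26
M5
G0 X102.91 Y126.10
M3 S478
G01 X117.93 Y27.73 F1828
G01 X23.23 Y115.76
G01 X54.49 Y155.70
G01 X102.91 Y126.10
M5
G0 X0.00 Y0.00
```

Machine Y-up, SVG Y-down with viewBox height 170.80, so y_svg = 170.80 − y_machine; X carries over.

Run 1: S918 ⇒ cut layer `#0000ff`. The run is open, so emit a `<polyline>` with points (Y-flipped): 186.53,85.35 181.72,81.11 184.25,90.84 189.05,107.81 191.06,125.29 185.22,136.54.

Run 2: power S478 maps to stroke `#ff0000` (score). The run returns to its start, so emit a `<polygon>` with points (Y-flipped): 102.91,44.70 117.93,143.07 23.23,55.04 54.49,15.10.

<svg xmlns="http://www.w3.org/2000/svg" width="281.54mm" height="170.80mm" viewBox="0 0 281.54 170.80">
  <polyline points="186.53,85.35 181.72,81.11 184.25,90.84 189.05,107.81 191.06,125.29 185.22,136.54" fill="none" stroke="#0000ff"/>
  <polygon points="102.91,44.70 117.93,143.07 23.23,55.04 54.49,15.10" fill="none" stroke="#ff0000"/>
</svg>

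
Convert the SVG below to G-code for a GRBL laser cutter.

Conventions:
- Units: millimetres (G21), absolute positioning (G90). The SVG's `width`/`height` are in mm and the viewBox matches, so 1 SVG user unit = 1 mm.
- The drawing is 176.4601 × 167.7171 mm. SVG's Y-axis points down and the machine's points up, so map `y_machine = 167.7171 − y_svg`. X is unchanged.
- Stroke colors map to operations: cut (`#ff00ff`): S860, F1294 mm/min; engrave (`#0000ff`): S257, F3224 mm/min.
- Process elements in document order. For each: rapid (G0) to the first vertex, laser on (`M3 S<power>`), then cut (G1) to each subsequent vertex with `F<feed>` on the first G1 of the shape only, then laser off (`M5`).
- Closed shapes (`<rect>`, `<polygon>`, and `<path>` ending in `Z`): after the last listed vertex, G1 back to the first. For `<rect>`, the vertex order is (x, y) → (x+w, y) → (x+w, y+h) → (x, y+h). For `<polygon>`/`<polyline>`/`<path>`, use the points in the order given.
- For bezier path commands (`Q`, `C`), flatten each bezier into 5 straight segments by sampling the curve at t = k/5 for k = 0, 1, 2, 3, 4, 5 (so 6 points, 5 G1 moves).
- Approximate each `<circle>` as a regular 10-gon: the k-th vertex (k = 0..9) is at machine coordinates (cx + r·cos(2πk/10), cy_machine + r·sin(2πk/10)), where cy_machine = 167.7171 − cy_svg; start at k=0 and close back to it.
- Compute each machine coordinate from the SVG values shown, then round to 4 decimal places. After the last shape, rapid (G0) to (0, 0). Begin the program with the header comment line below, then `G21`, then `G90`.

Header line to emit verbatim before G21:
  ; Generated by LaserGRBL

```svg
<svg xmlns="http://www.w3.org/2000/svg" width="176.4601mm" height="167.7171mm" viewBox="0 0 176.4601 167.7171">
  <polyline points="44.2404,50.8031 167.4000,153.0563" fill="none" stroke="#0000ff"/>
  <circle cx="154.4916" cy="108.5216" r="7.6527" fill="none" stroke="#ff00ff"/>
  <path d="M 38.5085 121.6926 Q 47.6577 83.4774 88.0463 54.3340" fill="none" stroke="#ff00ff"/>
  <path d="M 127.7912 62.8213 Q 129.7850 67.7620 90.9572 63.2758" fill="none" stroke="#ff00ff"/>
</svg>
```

1 u = 1 mm; y_m = 167.7171 − y.

[1] `<polyline>` line segment, #0000ff→engrave S257 F3224: (44.2404,116.9140) → (167.4000,14.6608)

[2] `<circle>` circle, #ff00ff→cut S860 F1294: (162.1443,59.1955) → (160.6828,63.6936) → (156.8564,66.4737) → (152.1268,66.4737) → (148.3004,63.6936) → (146.8389,59.1955) → (148.3004,54.6974) → (152.1268,51.9173) → (156.8564,51.9173) → (160.6828,54.6974) → (162.1443,59.1955) (closed)

[3] `<path>` quadratic bezier, #ff00ff→cut S860 F1294: (38.5085,46.0245) → (43.4178,60.9477) → (50.8262,75.1452) → (60.7337,88.6169) → (73.1404,101.3629) → (88.0463,113.3831)

[4] `<path>` quadratic bezier, #ff00ff→cut S860 F1294: (127.7912,104.8958) → (126.9559,103.2966) → (122.8548,102.4515) → (115.4880,102.3606) → (104.8555,103.0239) → (90.9572,104.4413)

; Generated by LaserGRBL
G21
G90
G0 X44.2404 Y116.9140
M3 S257
G1 X167.4000 Y14.6608 F3224
M5
G0 X162.1443 Y59.1955
M3 S860
G1 X160.6828 Y63.6936 F1294
G1 X156.8564 Y66.4737
G1 X152.1268 Y66.4737
G1 X148.3004 Y63.6936
G1 X146.8389 Y59.1955
G1 X148.3004 Y54.6974
G1 X152.1268 Y51.9173
G1 X156.8564 Y51.9173
G1 X160.6828 Y54.6974
G1 X162.1443 Y59.1955
M5
G0 X38.5085 Y46.0245
M3 S860
G1 X43.4178 Y60.9477 F1294
G1 X50.8262 Y75.1452
G1 X60.7337 Y88.6169
G1 X73.1404 Y101.3629
G1 X88.0463 Y113.3831
M5
G0 X127.7912 Y104.8958
M3 S860
G1 X126.9559 Y103.2966 F1294
G1 X122.8548 Y102.4515
G1 X115.4880 Y102.3606
G1 X104.8555 Y103.0239
G1 X90.9572 Y104.4413
M5
G0 X0.0000 Y0.0000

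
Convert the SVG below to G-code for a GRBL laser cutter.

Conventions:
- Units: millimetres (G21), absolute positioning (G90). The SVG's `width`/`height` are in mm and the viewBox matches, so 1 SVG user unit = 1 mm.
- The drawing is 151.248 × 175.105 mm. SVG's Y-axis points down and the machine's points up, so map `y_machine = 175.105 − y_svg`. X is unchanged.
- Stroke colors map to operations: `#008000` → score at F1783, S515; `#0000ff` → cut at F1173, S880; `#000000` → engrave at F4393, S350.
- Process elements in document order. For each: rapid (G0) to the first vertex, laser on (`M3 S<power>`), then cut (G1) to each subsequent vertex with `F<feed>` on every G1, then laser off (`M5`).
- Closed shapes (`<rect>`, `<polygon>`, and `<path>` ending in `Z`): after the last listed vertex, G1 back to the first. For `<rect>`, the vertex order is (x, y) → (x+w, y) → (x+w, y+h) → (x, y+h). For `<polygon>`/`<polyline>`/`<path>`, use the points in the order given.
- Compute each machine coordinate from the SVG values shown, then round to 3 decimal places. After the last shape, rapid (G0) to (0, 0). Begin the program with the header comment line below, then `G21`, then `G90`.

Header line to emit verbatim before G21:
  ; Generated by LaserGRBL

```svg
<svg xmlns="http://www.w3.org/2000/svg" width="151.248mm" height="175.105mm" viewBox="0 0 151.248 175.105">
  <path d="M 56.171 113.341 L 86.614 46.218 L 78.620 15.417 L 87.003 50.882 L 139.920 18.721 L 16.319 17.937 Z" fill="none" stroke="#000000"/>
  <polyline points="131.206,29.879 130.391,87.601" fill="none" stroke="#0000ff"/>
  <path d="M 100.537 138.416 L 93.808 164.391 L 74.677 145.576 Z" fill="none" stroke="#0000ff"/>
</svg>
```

; Generated by LaserGRBL
G21
G90
G0 X56.171 Y61.764
M3 S350
G1 X86.614 Y128.887 F4393
G1 X78.620 Y159.688 F4393
G1 X87.003 Y124.223 F4393
G1 X139.920 Y156.384 F4393
G1 X16.319 Y157.168 F4393
G1 X56.171 Y61.764 F4393
M5
G0 X131.206 Y145.226
M3 S880
G1 X130.391 Y87.504 F1173
M5
G0 X100.537 Y36.689
M3 S880
G1 X93.808 Y10.714 F1173
G1 X74.677 Y29.529 F1173
G1 X100.537 Y36.689 F1173
M5
G0 X0.000 Y0.000

viewBox `0 0 151.248 175.105` with mm width/height → 1 unit = 1 mm. Flip: y_m = 175.105 − y_svg.

**Shape 1** — `<path>` closed polygon, stroke `#000000` → engrave (S350, F4393). Machine vertices: (56.171,61.764) → (86.614,128.887) → (78.620,159.688) → (87.003,124.223) → (139.920,156.384) → (16.319,157.168) → (56.171,61.764). Closed: final G1 returns to the first vertex.

**Shape 2** — `<polyline>` line segment, stroke `#0000ff` → cut (S880, F1173). Machine vertices: (131.206,145.226) → (130.391,87.504). Open path.

**Shape 3** — `<path>` regular polygon, stroke `#0000ff` → cut (S880, F1173). Machine vertices: (100.537,36.689) → (93.808,10.714) → (74.677,29.529) → (100.537,36.689). Closed: final G1 returns to the first vertex.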